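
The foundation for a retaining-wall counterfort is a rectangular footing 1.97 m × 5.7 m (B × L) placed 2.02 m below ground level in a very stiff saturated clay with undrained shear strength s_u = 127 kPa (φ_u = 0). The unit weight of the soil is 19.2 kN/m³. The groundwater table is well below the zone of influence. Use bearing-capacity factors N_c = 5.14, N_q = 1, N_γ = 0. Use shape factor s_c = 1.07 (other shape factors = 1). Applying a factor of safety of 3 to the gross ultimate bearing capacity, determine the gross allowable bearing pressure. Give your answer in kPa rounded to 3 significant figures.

q_all ≈ 246 kPa

q = γ·D_f = 19.2 × 2.02 = 38.784 kPa.
c·N_c·s_c = 127 × 5.14 × 1.07 = 698.47 kPa
q·N_q = 38.784 × 1 = 38.784 kPa
q_ult = 698.47 + 38.784 = 737.26 kPa.
q_all = q_ult / FS = 737.26 / 3 = 245.75 kPa.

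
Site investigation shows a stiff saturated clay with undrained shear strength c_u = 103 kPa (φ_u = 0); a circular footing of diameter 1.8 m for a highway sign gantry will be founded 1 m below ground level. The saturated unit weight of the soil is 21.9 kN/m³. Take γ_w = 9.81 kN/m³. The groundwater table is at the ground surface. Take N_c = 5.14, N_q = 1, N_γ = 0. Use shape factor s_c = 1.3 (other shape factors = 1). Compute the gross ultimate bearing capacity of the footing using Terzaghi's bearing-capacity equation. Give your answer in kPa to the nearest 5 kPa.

q_ult ≈ 700 kPa

Water table at ground surface, so effective unit weight γ' = 21.9 − 9.81 = 12.09 kN/m³ is used throughout; overburden q = 12.09 × 1 = 12.09 kPa.
Cohesion term c·N_c·s_c = 103 × 5.14 × 1.3 = 688.25 kPa; surcharge term q·N_q = 12.09 × 1 = 12.09 kPa.
q_ult = 688.25 + 12.09 = 700.34 kPa.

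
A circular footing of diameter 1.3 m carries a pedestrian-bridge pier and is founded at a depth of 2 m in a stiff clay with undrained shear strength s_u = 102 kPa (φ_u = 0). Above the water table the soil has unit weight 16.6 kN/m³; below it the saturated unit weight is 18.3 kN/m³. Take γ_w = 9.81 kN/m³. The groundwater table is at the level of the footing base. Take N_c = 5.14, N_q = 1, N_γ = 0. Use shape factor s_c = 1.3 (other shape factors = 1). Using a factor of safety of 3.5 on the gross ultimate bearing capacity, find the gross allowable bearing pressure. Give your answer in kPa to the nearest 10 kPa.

q_all ≈ 200 kPa

q = γ·D_f = 16.6 × 2 = 33.2 kPa.
c·N_c·s_c = 102 × 5.14 × 1.3 = 681.56 kPa
q·N_q = 33.2 × 1 = 33.2 kPa
q_ult = 681.56 + 33.2 = 714.76 kPa.
q_all = 714.76 / 3.5 = 204.22 kPa.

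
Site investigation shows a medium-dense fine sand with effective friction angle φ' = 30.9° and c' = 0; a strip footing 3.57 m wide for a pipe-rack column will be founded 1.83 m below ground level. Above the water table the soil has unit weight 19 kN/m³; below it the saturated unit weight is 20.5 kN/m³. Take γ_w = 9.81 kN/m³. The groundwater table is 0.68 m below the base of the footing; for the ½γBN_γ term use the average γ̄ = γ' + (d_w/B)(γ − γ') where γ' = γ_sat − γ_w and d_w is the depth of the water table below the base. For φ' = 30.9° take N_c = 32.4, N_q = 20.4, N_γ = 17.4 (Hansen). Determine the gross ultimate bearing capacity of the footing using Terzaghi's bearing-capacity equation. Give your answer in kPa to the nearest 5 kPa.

Overburden at base level: q = 19 × 1.83 = 34.77 kPa.
The water table is 0.68 m below the base (< B = 3.57 m), so the ½γBN_γ term uses γ̄ = γ' + (d_w/B)(γ − γ') = 10.69 + (0.68/3.57)(19 − 10.69) = 12.273 kN/m³.
Surcharge term q·N_q = 34.77 × 20.4 = 709.31 kPa; self-weight term 0.5·γ·B·N_γ = 0.5 × 12.273 × 3.57 × 17.4 = 381.18 kPa.
q_ult = 709.31 + 381.18 = 1090.5 kPa.

q_ult ≈ 1090 kPa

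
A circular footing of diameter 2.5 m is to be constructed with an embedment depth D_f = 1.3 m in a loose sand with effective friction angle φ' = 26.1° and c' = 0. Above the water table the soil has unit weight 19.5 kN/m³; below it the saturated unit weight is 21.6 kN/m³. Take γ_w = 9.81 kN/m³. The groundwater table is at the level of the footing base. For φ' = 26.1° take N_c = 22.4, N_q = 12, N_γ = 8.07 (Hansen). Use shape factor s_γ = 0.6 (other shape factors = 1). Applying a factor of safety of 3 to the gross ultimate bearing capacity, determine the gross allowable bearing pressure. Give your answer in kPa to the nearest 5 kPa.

Effective surcharge at the founding depth q = γ·D_f = 19.5 × 1.3 = 25.35 kPa.
The water table coincides with the base, so in the self-weight term γ → γ' = 11.79 kN/m³.
q_ult = q·N_q + 0.5·γ·B·N_γ·s_γ
     = 25.35 × 12 + 0.5 × 11.79 × 2.5 × 8.07 × 0.6
     = 304.2 + 71.359 = 375.56 kPa.
q_all = q_ult / FS = 375.56 / 3 = 125.19 kPa.

q_all ≈ 125 kPa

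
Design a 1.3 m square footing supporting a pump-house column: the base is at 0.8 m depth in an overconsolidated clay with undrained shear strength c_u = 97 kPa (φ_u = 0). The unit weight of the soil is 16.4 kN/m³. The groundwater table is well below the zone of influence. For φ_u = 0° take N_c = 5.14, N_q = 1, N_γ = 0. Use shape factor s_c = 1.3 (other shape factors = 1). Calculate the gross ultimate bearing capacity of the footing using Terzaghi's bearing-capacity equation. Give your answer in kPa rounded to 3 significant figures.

q_ult ≈ 661 kPa

Effective surcharge at the founding depth q = γ·D_f = 16.4 × 0.8 = 13.12 kPa.
q_ult = c·N_c·s_c + q·N_q
     = 97 × 5.14 × 1.3 + 13.12 × 1
     = 648.15 + 13.12 = 661.27 kPa.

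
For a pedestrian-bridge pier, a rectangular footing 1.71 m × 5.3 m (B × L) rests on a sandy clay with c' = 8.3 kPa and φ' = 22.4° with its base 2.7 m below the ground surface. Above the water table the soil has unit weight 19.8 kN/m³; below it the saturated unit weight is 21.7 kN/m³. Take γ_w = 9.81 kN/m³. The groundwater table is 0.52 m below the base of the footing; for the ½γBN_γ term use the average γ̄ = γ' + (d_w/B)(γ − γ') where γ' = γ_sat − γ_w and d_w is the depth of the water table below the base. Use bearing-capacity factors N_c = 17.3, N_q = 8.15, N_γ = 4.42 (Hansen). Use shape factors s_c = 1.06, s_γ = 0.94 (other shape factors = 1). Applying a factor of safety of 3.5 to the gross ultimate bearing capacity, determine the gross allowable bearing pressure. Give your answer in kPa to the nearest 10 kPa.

q_all ≈ 180 kPa

Effective surcharge at the founding depth q = γ·D_f = 19.8 × 2.7 = 53.46 kPa.
With d_w = 0.52 m < B, γ̄ = 11.89 + (0.52/1.71) × (19.8 − 11.89) = 14.295 kN/m³.
q_ult = c·N_c·s_c + q·N_q + 0.5·γ·B·N_γ·s_γ
     = 8.3 × 17.3 × 1.06 + 53.46 × 8.15 + 0.5 × 14.295 × 1.71 × 4.42 × 0.94
     = 152.21 + 435.7 + 50.782 = 638.69 kPa.
q_all = q_ult / FS = 638.69 / 3.5 = 182.48 kPa.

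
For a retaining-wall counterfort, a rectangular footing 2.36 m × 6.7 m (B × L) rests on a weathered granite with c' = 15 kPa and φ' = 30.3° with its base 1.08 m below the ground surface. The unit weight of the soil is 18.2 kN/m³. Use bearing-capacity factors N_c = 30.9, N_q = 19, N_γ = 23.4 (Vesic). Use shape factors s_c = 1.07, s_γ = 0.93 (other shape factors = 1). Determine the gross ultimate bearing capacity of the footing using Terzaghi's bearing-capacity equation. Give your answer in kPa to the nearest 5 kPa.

Overburden at base level: q = 18.2 × 1.08 = 19.656 kPa.
Cohesion term c·N_c·s_c = 15 × 30.9 × 1.07 = 495.95 kPa; surcharge term q·N_q = 19.656 × 19 = 373.46 kPa; self-weight term 0.5·γ·B·N_γ·s_γ = 0.5 × 18.2 × 2.36 × 23.4 × 0.93 = 467.36 kPa.
q_ult = 495.95 + 373.46 + 467.36 = 1336.8 kPa.

q_ult ≈ 1335 kPa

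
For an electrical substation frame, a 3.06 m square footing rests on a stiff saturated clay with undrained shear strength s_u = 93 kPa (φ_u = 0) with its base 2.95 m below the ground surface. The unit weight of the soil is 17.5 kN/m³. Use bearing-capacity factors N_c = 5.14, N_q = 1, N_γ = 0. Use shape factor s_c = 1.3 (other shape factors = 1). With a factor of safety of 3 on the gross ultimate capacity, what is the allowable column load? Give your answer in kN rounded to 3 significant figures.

P_all ≈ 2100 kN

Overburden at base level: q = 17.5 × 2.95 = 51.625 kPa.
Cohesion term c·N_c·s_c = 93 × 5.14 × 1.3 = 621.43 kPa; surcharge term q·N_q = 51.625 × 1 = 51.625 kPa.
q_ult = 621.43 + 51.625 = 673.05 kPa.
Gross allowable pressure q_all = 673.05 / 3 = 224.35 kPa.
Footing area = 9.3636 m², so allowable column load = 224.35 × 9.3636 = 2100.7 kN.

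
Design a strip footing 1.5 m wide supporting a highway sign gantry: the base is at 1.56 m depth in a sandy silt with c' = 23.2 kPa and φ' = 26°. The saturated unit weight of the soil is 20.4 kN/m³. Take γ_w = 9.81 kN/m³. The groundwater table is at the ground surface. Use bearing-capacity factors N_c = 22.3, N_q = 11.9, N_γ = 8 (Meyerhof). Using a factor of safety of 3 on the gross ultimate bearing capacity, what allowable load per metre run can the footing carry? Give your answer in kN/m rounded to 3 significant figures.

Water table at ground surface, so effective unit weight γ' = 20.4 − 9.81 = 10.59 kN/m³ is used throughout; overburden q = 10.59 × 1.56 = 16.52 kPa; the same γ' applies in the ½γBN_γ term.
Cohesion term c·N_c = 23.2 × 22.3 = 517.36 kPa; surcharge term q·N_q = 16.52 × 11.9 = 196.59 kPa; self-weight term 0.5·γ·B·N_γ = 0.5 × 10.59 × 1.5 × 8 = 63.54 kPa.
q_ult = 517.36 + 196.59 + 63.54 = 777.49 kPa.
Gross allowable pressure q_all = 777.49 / 3 = 259.16 kPa.
Allowable wall load = q_all × B = 259.16 × 1.5 = 388.75 kN per metre run.

≈ 389 kN/m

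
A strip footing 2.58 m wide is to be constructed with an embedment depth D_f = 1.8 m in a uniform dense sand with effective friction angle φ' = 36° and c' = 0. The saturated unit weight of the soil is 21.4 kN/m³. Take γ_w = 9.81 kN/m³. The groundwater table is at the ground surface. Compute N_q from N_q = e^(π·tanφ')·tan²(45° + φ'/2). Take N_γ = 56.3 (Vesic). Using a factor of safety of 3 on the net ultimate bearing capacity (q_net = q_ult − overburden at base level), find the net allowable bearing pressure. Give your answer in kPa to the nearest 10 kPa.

q_all(net) ≈ 540 kPa

N_q = e^(π·tan36°)·tan²(63°) = 37.75.
Water table at ground surface, so effective unit weight γ' = 21.4 − 9.81 = 11.59 kN/m³ is used throughout; overburden q = 11.59 × 1.8 = 20.862 kPa; the same γ' applies in the ½γBN_γ term.
Surcharge term q·N_q = 20.862 × 37.752 = 787.59 kPa; self-weight term 0.5·γ·B·N_γ = 0.5 × 11.59 × 2.58 × 56.3 = 841.75 kPa.
q_ult = 787.59 + 841.75 = 1629.3 kPa.
q_net = 1629.3 − 20.862 = 1608.5 kPa.
q_all(net) = 1608.5 / 3 = 536.16 kPa.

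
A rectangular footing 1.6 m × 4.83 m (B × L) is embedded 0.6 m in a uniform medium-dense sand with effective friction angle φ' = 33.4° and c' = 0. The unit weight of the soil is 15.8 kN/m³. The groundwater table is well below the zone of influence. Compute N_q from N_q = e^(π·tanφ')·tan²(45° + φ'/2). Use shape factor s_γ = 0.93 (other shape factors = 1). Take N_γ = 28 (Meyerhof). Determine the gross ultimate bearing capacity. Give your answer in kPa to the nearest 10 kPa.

tan33.4° = 0.6594, so N_q = e^(π×0.6594)·tan²(61.7°) = 7.937 × 3.449 = 27.38.
q = γ·D_f = 15.8 × 0.6 = 9.48 kPa.
q·N_q = 9.48 × 27.375 = 259.52 kPa
0.5·γ·B·N_γ·s_γ = 0.5 × 15.8 × 1.6 × 28 × 0.93 = 329.15 kPa
q_ult = 259.52 + 329.15 = 588.66 kPa.

q_ult ≈ 590 kPa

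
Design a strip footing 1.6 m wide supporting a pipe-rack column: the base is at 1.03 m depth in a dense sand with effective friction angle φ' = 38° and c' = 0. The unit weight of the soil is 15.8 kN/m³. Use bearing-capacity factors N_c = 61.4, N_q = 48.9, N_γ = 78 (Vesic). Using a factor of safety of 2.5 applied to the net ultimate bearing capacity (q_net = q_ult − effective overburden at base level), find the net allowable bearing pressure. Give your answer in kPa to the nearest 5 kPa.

q = γ·D_f = 15.8 × 1.03 = 16.274 kPa.
q·N_q = 16.274 × 48.9 = 795.8 kPa
0.5·γ·B·N_γ = 0.5 × 15.8 × 1.6 × 78 = 985.92 kPa
q_ult = 795.8 + 985.92 = 1781.7 kPa.
Net ultimate: q_net = 1781.7 − 16.274 = 1765.4 kPa.
q_all(net) = 1765.4 / 2.5 = 706.18 kPa.

q_all(net) ≈ 705 kPa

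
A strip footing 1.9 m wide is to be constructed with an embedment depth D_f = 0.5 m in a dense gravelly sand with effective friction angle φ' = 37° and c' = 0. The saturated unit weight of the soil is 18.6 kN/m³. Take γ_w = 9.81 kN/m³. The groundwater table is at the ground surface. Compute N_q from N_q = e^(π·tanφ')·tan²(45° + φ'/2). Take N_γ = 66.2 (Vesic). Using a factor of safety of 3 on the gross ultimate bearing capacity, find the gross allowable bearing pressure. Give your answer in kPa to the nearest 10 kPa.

N_q = e^(π·tan37°)·tan²(63.5°) = 42.92.
Water table at ground surface, so effective unit weight γ' = 18.6 − 9.81 = 8.79 kN/m³ is used throughout; overburden q = 8.79 × 0.5 = 4.395 kPa; the same γ' applies in the ½γBN_γ term.
Surcharge term q·N_q = 4.395 × 42.92 = 188.63 kPa; self-weight term 0.5·γ·B·N_γ = 0.5 × 8.79 × 1.9 × 66.2 = 552.8 kPa.
q_ult = 188.63 + 552.8 = 741.44 kPa.
q_all = 741.44 / 3 = 247.15 kPa.

q_all ≈ 250 kPa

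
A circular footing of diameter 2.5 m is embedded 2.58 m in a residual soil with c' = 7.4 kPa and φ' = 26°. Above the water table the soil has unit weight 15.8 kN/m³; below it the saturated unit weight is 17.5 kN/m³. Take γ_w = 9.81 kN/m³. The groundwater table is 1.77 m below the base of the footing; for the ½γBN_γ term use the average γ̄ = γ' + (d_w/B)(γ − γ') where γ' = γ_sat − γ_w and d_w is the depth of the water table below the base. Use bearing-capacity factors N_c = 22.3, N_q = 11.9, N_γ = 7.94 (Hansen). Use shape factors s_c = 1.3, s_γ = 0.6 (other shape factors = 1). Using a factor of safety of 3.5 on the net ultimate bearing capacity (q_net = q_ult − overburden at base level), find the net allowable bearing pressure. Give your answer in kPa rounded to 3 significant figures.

q = γ·D_f = 15.8 × 2.58 = 40.764 kPa.
γ' = 7.69 kN/m³; averaging over the depth B below the base, γ̄ = γ' + (d_w/B)(γ − γ') = 13.432 kN/m³.
c·N_c·s_c = 7.4 × 22.3 × 1.3 = 214.53 kPa
q·N_q = 40.764 × 11.9 = 485.09 kPa
0.5·γ·B·N_γ·s_γ = 0.5 × 13.432 × 2.5 × 7.94 × 0.6 = 79.987 kPa
q_ult = 214.53 + 485.09 + 79.987 = 779.6 kPa.
q_net = 779.6 − 40.764 = 738.84 kPa.
q_all(net) = 738.84 / 3.5 = 211.1 kPa.

q_all(net) ≈ 211 kPa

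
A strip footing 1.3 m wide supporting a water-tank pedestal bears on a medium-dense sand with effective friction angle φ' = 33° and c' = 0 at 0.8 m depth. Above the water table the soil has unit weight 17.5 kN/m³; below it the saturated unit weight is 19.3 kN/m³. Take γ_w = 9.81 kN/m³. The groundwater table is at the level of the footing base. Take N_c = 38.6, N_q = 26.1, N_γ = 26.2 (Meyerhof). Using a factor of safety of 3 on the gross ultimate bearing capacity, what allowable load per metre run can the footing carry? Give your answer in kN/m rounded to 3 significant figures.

≈ 228 kN/m

q = γ·D_f = 17.5 × 0.8 = 14 kPa.
For the ½γBN_γ term take γ' = 19.3 − 9.81 = 9.49 kN/m³ (soil below base is submerged).
q·N_q = 14 × 26.1 = 365.4 kPa
0.5·γ·B·N_γ = 0.5 × 9.49 × 1.3 × 26.2 = 161.61 kPa
q_ult = 365.4 + 161.61 = 527.01 kPa.
Gross allowable pressure q_all = 527.01 / 3 = 175.67 kPa.
Allowable wall load = q_all × B = 175.67 × 1.3 = 228.37 kN per metre run.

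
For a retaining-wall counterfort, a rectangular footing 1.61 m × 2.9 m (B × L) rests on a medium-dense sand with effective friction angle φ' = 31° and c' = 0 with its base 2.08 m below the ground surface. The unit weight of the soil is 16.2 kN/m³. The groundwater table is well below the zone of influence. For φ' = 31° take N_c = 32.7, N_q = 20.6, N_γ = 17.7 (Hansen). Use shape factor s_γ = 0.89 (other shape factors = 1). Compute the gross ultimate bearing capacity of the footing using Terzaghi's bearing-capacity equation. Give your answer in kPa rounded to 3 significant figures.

Overburden at base level: q = 16.2 × 2.08 = 33.696 kPa.
Surcharge term q·N_q = 33.696 × 20.6 = 694.14 kPa; self-weight term 0.5·γ·B·N_γ·s_γ = 0.5 × 16.2 × 1.61 × 17.7 × 0.89 = 205.43 kPa.
q_ult = 694.14 + 205.43 = 899.57 kPa.

q_ult ≈ 900 kPa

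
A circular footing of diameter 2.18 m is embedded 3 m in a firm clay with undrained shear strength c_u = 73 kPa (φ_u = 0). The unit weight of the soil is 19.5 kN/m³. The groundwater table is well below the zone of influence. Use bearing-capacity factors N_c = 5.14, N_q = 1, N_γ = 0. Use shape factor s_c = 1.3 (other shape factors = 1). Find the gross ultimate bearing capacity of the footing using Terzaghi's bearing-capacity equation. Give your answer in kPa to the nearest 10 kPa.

q_ult ≈ 550 kPa

q = γ·D_f = 19.5 × 3 = 58.5 kPa.
c·N_c·s_c = 73 × 5.14 × 1.3 = 487.79 kPa
q·N_q = 58.5 × 1 = 58.5 kPa
q_ult = 487.79 + 58.5 = 546.29 kPa.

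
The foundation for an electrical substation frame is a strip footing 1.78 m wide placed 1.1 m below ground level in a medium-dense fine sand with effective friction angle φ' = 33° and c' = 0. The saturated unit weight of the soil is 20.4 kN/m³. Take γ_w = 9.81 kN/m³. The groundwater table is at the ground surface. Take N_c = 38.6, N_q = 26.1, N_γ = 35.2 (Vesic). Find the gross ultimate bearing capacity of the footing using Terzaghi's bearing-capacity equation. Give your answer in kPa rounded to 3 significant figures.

γ' = 20.4 − 9.81 = 10.59 kN/m³ (submerged throughout). q = 10.59 × 1.1 = 11.649 kPa; the same γ' applies in the ½γBN_γ term.
q·N_q = 11.649 × 26.1 = 304.04 kPa
0.5·γ·B·N_γ = 0.5 × 10.59 × 1.78 × 35.2 = 331.76 kPa
q_ult = 304.04 + 331.76 = 635.8 kPa.

q_ult ≈ 636 kPa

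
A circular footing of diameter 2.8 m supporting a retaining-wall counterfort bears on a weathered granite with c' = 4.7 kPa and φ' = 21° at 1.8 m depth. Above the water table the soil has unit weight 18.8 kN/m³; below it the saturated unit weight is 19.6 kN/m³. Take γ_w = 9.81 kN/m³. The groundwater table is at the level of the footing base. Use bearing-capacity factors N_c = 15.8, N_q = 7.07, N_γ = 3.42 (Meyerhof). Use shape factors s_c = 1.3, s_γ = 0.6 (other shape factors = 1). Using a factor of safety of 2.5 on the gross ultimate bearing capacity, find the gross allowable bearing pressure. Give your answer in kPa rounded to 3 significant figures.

Overburden at base level: q = 18.8 × 1.8 = 33.84 kPa.
Below the base the soil is submerged, so the ½γBN_γ term uses γ' = 19.6 − 9.81 = 9.79 kN/m³.
Cohesion term c·N_c·s_c = 4.7 × 15.8 × 1.3 = 96.538 kPa; surcharge term q·N_q = 33.84 × 7.07 = 239.25 kPa; self-weight term 0.5·γ·B·N_γ·s_γ = 0.5 × 9.79 × 2.8 × 3.42 × 0.6 = 28.125 kPa.
q_ult = 96.538 + 239.25 + 28.125 = 363.91 kPa.
q_all = 363.91 / 2.5 = 145.56 kPa.

q_all ≈ 146 kPa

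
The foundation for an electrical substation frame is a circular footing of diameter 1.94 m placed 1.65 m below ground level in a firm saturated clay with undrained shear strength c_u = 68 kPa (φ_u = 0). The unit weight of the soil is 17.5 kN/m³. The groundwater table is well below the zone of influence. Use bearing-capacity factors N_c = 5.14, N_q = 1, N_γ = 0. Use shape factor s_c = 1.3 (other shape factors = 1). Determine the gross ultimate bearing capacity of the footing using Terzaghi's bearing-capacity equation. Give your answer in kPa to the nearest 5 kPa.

Overburden at base level: q = 17.5 × 1.65 = 28.875 kPa.
Cohesion term c·N_c·s_c = 68 × 5.14 × 1.3 = 454.38 kPa; surcharge term q·N_q = 28.875 × 1 = 28.875 kPa.
q_ult = 454.38 + 28.875 = 483.25 kPa.

q_ult ≈ 485 kPa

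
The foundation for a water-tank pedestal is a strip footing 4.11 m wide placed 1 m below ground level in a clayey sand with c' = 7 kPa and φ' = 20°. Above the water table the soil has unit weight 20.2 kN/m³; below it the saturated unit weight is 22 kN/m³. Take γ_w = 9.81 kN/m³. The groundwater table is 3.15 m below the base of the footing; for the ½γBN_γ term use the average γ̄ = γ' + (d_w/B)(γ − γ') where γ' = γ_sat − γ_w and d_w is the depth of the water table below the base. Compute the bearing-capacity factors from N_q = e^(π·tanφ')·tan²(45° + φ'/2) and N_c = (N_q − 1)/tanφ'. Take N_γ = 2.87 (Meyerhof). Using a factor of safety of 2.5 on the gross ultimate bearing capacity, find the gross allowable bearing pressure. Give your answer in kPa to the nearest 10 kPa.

N_q = e^(π·tan20°)·tan²(55°) = 6.4; N_c = (N_q − 1)/tanφ' = 14.83.
Effective surcharge at the founding depth q = γ·D_f = 20.2 × 1 = 20.2 kPa.
With d_w = 3.15 m < B, γ̄ = 12.19 + (3.15/4.11) × (20.2 − 12.19) = 18.329 kN/m³.
q_ult = c·N_c + q·N_q + 0.5·γ·B·N_γ
     = 7 × 14.835 + 20.2 × 6.3994 + 0.5 × 18.329 × 4.11 × 2.87
     = 103.84 + 129.27 + 108.1 = 341.21 kPa.
q_all = 341.21 / 2.5 = 136.49 kPa.

q_all ≈ 140 kPa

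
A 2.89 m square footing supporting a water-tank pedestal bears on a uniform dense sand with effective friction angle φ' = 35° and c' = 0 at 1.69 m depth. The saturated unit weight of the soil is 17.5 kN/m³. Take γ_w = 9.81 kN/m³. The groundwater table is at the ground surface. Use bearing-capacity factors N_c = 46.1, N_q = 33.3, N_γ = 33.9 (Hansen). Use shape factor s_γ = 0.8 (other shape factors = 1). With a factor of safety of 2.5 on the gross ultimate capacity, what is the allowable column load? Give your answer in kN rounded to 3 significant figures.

γ' = 17.5 − 9.81 = 7.69 kN/m³ (submerged throughout). q = 7.69 × 1.69 = 12.996 kPa; the same γ' applies in the ½γBN_γ term.
q·N_q = 12.996 × 33.3 = 432.77 kPa
0.5·γ·B·N_γ·s_γ = 0.5 × 7.69 × 2.89 × 33.9 × 0.8 = 301.36 kPa
q_ult = 432.77 + 301.36 = 734.13 kPa.
Gross allowable pressure q_all = 734.13 / 2.5 = 293.65 kPa.
Footing area = 8.3521 m², so allowable column load = 293.65 × 8.3521 = 2452.6 kN.

P_all ≈ 2450 kN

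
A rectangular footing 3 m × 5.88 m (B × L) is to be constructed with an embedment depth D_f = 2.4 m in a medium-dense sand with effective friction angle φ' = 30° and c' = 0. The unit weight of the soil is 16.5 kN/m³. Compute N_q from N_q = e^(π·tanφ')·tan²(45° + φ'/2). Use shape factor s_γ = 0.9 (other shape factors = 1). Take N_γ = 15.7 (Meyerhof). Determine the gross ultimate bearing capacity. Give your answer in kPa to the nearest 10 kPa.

q_ult ≈ 1080 kPa

tan30° = 0.5774, so N_q = e^(π×0.5774)·tan²(60°) = 6.134 × 3.0 = 18.4.
Effective surcharge at the founding depth q = γ·D_f = 16.5 × 2.4 = 39.6 kPa.
q_ult = q·N_q + 0.5·γ·B·N_γ·s_γ
     = 39.6 × 18.401 + 0.5 × 16.5 × 3 × 15.7 × 0.9
     = 728.68 + 349.72 = 1078.4 kPa.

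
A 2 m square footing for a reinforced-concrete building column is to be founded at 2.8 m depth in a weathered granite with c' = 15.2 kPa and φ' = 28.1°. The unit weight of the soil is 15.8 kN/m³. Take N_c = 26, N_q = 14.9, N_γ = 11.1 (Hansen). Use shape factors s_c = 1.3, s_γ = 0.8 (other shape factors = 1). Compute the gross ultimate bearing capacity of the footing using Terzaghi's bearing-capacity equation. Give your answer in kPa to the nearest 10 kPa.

q_ult ≈ 1310 kPa

Overburden at base level: q = 15.8 × 2.8 = 44.24 kPa.
Cohesion term c·N_c·s_c = 15.2 × 26 × 1.3 = 513.76 kPa; surcharge term q·N_q = 44.24 × 14.9 = 659.18 kPa; self-weight term 0.5·γ·B·N_γ·s_γ = 0.5 × 15.8 × 2 × 11.1 × 0.8 = 140.3 kPa.
q_ult = 513.76 + 659.18 + 140.3 = 1313.2 kPa.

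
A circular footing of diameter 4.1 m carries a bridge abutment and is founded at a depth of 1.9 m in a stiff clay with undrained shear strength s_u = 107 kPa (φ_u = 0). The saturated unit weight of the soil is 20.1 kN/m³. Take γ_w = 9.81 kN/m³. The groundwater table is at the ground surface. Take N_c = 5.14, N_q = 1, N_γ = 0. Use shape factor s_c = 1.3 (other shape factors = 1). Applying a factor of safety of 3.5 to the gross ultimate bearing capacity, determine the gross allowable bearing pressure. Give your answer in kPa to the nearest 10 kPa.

q_all ≈ 210 kPa

γ' = 20.1 − 9.81 = 10.29 kN/m³ (submerged throughout). q = 10.29 × 1.9 = 19.551 kPa.
c·N_c·s_c = 107 × 5.14 × 1.3 = 714.97 kPa
q·N_q = 19.551 × 1 = 19.551 kPa
q_ult = 714.97 + 19.551 = 734.53 kPa.
q_all = q_ult / FS = 734.53 / 3.5 = 209.86 kPa.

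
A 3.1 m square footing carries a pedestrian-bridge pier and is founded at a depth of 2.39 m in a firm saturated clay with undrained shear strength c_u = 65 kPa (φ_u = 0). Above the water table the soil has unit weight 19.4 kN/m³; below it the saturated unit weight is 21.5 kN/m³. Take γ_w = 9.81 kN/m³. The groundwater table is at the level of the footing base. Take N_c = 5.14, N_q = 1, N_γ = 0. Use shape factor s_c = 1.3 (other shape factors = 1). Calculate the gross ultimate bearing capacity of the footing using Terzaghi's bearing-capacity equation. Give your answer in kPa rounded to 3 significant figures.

q_ult ≈ 481 kPa

Overburden at base level: q = 19.4 × 2.39 = 46.366 kPa.
Cohesion term c·N_c·s_c = 65 × 5.14 × 1.3 = 434.33 kPa; surcharge term q·N_q = 46.366 × 1 = 46.366 kPa.
q_ult = 434.33 + 46.366 = 480.7 kPa.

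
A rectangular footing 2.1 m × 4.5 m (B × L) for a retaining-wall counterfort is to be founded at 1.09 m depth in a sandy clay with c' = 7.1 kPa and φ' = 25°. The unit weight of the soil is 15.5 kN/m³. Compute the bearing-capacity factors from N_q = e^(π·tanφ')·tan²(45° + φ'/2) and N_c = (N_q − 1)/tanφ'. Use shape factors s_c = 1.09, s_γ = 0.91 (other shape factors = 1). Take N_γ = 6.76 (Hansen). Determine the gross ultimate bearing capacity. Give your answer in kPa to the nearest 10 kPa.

q_ult ≈ 440 kPa

tan25° = 0.4663, so N_q = e^(π×0.4663)·tan²(57.5°) = 4.327 × 2.464 = 10.66.
N_c = (10.66 − 1)/tan25° = 20.72.
Effective surcharge at the founding depth q = γ·D_f = 15.5 × 1.09 = 16.895 kPa.
q_ult = c·N_c·s_c + q·N_q + 0.5·γ·B·N_γ·s_γ
     = 7.1 × 20.721 × 1.09 + 16.895 × 10.662 + 0.5 × 15.5 × 2.1 × 6.76 × 0.91
     = 160.36 + 180.14 + 100.12 = 440.61 kPa.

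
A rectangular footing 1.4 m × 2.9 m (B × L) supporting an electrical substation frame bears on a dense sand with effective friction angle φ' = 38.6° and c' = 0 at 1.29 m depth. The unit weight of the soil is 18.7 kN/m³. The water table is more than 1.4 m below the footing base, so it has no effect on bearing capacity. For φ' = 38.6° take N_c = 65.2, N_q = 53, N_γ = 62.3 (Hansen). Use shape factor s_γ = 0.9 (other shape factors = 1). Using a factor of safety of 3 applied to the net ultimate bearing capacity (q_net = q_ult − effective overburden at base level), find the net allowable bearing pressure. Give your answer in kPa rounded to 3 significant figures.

q_all(net) ≈ 663 kPa

Effective surcharge at the founding depth q = γ·D_f = 18.7 × 1.29 = 24.123 kPa.
q_ult = q·N_q + 0.5·γ·B·N_γ·s_γ
     = 24.123 × 53 + 0.5 × 18.7 × 1.4 × 62.3 × 0.9
     = 1278.5 + 733.96 = 2012.5 kPa.
Net ultimate: q_net = 2012.5 − 24.123 = 1988.4 kPa.
q_all(net) = 1988.4 / 3 = 662.78 kPa.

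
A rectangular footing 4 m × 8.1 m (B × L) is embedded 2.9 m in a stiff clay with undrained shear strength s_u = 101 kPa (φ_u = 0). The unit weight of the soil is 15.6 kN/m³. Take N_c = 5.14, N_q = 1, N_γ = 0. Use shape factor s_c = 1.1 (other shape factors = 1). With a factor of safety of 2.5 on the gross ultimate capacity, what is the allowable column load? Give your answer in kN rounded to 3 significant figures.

q = γ·D_f = 15.6 × 2.9 = 45.24 kPa.
c·N_c·s_c = 101 × 5.14 × 1.1 = 571.05 kPa
q·N_q = 45.24 × 1 = 45.24 kPa
q_ult = 571.05 + 45.24 = 616.29 kPa.
Gross allowable pressure q_all = 616.29 / 2.5 = 246.52 kPa.
Footing area = 32.4 m², so allowable column load = 246.52 × 32.4 = 7987.2 kN.

P_all ≈ 7990 kN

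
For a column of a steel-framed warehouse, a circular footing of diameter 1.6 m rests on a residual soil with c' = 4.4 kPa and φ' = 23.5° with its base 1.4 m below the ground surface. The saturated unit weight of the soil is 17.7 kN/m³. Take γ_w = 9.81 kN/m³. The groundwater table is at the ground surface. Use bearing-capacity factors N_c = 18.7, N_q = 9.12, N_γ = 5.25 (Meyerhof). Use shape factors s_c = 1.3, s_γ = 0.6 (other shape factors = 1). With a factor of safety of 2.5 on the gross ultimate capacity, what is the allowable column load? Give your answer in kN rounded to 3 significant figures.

γ' = 17.7 − 9.81 = 7.89 kN/m³ (submerged throughout). q = 7.89 × 1.4 = 11.046 kPa; the same γ' applies in the ½γBN_γ term.
c·N_c·s_c = 4.4 × 18.7 × 1.3 = 106.96 kPa
q·N_q = 11.046 × 9.12 = 100.74 kPa
0.5·γ·B·N_γ·s_γ = 0.5 × 7.89 × 1.6 × 5.25 × 0.6 = 19.883 kPa
q_ult = 106.96 + 100.74 + 19.883 = 227.59 kPa.
Gross allowable pressure q_all = 227.59 / 2.5 = 91.035 kPa.
Footing area = 2.0106 m², so allowable column load = 91.035 × 2.0106 = 183.03 kN.

P_all ≈ 183 kN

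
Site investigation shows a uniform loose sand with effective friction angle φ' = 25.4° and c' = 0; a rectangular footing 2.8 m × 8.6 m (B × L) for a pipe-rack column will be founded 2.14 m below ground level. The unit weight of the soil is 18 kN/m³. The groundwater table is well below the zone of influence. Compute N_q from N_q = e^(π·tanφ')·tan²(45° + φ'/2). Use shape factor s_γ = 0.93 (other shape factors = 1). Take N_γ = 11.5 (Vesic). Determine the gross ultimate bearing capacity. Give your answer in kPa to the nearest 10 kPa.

tan25.4° = 0.4748, so N_q = e^(π×0.4748)·tan²(57.7°) = 4.445 × 2.502 = 11.12.
q = γ·D_f = 18 × 2.14 = 38.52 kPa.
q·N_q = 38.52 × 11.122 = 428.42 kPa
0.5·γ·B·N_γ·s_γ = 0.5 × 18 × 2.8 × 11.5 × 0.93 = 269.51 kPa
q_ult = 428.42 + 269.51 = 697.93 kPa.

q_ult ≈ 700 kPa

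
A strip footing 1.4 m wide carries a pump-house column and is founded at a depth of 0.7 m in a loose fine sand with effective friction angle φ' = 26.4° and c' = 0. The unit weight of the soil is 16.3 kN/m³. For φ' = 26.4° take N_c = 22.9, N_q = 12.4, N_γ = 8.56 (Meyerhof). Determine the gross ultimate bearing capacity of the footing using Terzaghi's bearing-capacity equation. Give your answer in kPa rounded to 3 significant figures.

q_ult ≈ 239 kPa

Effective surcharge at the founding depth q = γ·D_f = 16.3 × 0.7 = 11.41 kPa.
q_ult = q·N_q + 0.5·γ·B·N_γ
     = 11.41 × 12.4 + 0.5 × 16.3 × 1.4 × 8.56
     = 141.48 + 97.67 = 239.15 kPa.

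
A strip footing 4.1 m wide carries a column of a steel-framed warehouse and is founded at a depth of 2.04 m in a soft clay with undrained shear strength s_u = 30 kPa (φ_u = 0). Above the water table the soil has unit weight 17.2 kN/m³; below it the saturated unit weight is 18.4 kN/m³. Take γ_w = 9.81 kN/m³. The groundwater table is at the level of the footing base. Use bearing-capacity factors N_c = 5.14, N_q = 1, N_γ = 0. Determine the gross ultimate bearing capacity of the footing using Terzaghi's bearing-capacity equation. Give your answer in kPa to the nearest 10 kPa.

Overburden at base level: q = 17.2 × 2.04 = 35.088 kPa.
Cohesion term c·N_c = 30 × 5.14 = 154.2 kPa; surcharge term q·N_q = 35.088 × 1 = 35.088 kPa.
q_ult = 154.2 + 35.088 = 189.29 kPa.

q_ult ≈ 190 kPa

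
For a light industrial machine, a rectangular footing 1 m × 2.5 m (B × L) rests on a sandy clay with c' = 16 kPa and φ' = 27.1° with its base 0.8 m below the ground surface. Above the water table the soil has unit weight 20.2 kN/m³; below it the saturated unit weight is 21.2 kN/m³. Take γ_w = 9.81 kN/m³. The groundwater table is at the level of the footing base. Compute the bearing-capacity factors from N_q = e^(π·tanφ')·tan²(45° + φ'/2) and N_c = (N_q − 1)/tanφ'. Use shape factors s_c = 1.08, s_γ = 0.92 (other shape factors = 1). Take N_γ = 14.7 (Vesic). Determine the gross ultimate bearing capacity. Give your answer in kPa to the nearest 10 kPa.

tan27.1° = 0.5117, so N_q = e^(π×0.5117)·tan²(58.55°) = 4.991 × 2.673 = 13.34.
N_c = (13.34 − 1)/tan27.1° = 24.12.
q = γ·D_f = 20.2 × 0.8 = 16.16 kPa.
For the ½γBN_γ term take γ' = 21.2 − 9.81 = 11.39 kN/m³ (soil below base is submerged).
c·N_c·s_c = 16 × 24.12 × 1.08 = 416.8 kPa
q·N_q = 16.16 × 13.343 = 215.62 kPa
0.5·γ·B·N_γ·s_γ = 0.5 × 11.39 × 1 × 14.7 × 0.92 = 77.019 kPa
q_ult = 416.8 + 215.62 + 77.019 = 709.44 kPa.

q_ult ≈ 710 kPa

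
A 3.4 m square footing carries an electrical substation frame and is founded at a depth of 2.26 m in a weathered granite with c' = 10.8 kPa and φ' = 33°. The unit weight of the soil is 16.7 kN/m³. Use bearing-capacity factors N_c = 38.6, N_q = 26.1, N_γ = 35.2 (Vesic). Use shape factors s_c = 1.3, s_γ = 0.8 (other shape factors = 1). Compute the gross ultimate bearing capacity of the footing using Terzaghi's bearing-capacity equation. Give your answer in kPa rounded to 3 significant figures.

Overburden at base level: q = 16.7 × 2.26 = 37.742 kPa.
Cohesion term c·N_c·s_c = 10.8 × 38.6 × 1.3 = 541.94 kPa; surcharge term q·N_q = 37.742 × 26.1 = 985.07 kPa; self-weight term 0.5·γ·B·N_γ·s_γ = 0.5 × 16.7 × 3.4 × 35.2 × 0.8 = 799.46 kPa.
q_ult = 541.94 + 985.07 + 799.46 = 2326.5 kPa.

q_ult ≈ 2330 kPa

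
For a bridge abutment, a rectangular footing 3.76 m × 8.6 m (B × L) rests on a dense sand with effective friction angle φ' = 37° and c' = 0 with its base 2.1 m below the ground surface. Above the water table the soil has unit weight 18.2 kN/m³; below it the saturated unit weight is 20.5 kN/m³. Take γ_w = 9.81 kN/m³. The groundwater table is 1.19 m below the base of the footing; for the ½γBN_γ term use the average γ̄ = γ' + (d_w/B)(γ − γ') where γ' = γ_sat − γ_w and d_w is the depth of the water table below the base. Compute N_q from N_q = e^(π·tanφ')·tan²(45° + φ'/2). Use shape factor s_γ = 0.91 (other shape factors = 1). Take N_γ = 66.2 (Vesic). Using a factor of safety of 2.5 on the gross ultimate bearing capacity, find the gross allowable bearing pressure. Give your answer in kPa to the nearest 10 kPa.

q_all ≈ 1250 kPa

N_q = e^(π·tan37°)·tan²(63.5°) = 42.92.
q = γ·D_f = 18.2 × 2.1 = 38.22 kPa.
γ' = 10.69 kN/m³; averaging over the depth B below the base, γ̄ = γ' + (d_w/B)(γ − γ') = 13.067 kN/m³.
q·N_q = 38.22 × 42.92 = 1640.4 kPa
0.5·γ·B·N_γ·s_γ = 0.5 × 13.067 × 3.76 × 66.2 × 0.91 = 1479.9 kPa
q_ult = 1640.4 + 1479.9 = 3120.3 kPa.
q_all = 3120.3 / 2.5 = 1248.1 kPa.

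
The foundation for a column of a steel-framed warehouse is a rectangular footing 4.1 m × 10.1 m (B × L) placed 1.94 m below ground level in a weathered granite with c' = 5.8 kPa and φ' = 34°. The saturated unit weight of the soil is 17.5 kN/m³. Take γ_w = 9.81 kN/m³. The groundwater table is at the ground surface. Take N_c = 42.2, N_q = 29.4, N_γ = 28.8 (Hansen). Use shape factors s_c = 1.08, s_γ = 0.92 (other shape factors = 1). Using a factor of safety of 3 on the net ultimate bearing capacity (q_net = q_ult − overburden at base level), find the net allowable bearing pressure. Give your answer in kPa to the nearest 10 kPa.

Water table at ground surface, so effective unit weight γ' = 17.5 − 9.81 = 7.69 kN/m³ is used throughout; overburden q = 7.69 × 1.94 = 14.919 kPa; the same γ' applies in the ½γBN_γ term.
Cohesion term c·N_c·s_c = 5.8 × 42.2 × 1.08 = 264.34 kPa; surcharge term q·N_q = 14.919 × 29.4 = 438.61 kPa; self-weight term 0.5·γ·B·N_γ·s_γ = 0.5 × 7.69 × 4.1 × 28.8 × 0.92 = 417.7 kPa.
q_ult = 264.34 + 438.61 + 417.7 = 1120.6 kPa.
q_net = 1120.6 − 14.919 = 1105.7 kPa.
q_all(net) = 1105.7 / 3 = 368.58 kPa.

q_all(net) ≈ 370 kPa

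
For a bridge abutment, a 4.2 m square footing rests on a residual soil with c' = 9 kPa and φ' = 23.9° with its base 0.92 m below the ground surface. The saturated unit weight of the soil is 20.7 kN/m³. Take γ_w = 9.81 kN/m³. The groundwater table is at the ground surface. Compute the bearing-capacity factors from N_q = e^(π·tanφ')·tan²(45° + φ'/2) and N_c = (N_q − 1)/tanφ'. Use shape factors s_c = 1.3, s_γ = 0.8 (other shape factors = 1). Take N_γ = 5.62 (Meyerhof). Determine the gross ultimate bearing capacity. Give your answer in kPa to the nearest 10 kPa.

q_ult ≈ 420 kPa

tan23.9° = 0.4431, so N_q = e^(π×0.4431)·tan²(56.95°) = 4.024 × 2.362 = 9.5.
N_c = (9.5 − 1)/tan23.9° = 19.19.
With the water table at the surface the whole profile is submerged: γ' = 20.7 − 9.81 = 10.89 kN/m³, so q = γ'·D_f = 10.019 kPa; the same γ' applies in the ½γBN_γ term.
q_ult = c·N_c·s_c + q·N_q + 0.5·γ·B·N_γ·s_γ
     = 9 × 19.191 × 1.3 + 10.019 × 9.5042 + 0.5 × 10.89 × 4.2 × 5.62 × 0.8
     = 224.53 + 95.221 + 102.82 = 422.57 kPa.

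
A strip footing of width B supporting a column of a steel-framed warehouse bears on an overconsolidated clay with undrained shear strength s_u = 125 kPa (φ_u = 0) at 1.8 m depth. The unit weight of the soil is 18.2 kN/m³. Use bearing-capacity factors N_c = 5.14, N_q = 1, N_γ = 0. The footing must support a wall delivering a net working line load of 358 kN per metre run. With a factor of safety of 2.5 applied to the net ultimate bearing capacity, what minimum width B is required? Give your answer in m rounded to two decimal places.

Effective surcharge at the founding depth q = γ·D_f = 18.2 × 1.8 = 32.76 kPa.
q_ult = c·N_c + q·N_q
     = 125 × 5.14 + 32.76 × 1
     = 642.5 + 32.76 = 675.26 kPa.
For φ = 0 the ½γBN_γ term vanishes, so q_ult is independent of B. q_net = 675.26 − 32.76 = 642.5 kPa; q_all(net) = 642.5/2.5 = 257 kPa.
Required width B = w / q_all(net) = 358 / 257 = 1.393 m.

B = 1.39 m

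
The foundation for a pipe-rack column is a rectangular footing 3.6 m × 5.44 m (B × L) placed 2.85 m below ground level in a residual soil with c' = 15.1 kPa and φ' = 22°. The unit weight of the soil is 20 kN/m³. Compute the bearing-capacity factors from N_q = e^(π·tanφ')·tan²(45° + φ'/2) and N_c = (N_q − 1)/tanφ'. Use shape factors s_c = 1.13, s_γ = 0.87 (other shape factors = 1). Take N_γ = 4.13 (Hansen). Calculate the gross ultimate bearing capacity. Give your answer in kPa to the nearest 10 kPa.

q_ult ≈ 860 kPa

tan22° = 0.404, so N_q = e^(π×0.404)·tan²(56°) = 3.558 × 2.198 = 7.82.
N_c = (7.82 − 1)/tan22° = 16.88.
q = γ·D_f = 20 × 2.85 = 57 kPa.
c·N_c·s_c = 15.1 × 16.883 × 1.13 = 288.07 kPa
q·N_q = 57 × 7.8211 = 445.8 kPa
0.5·γ·B·N_γ·s_γ = 0.5 × 20 × 3.6 × 4.13 × 0.87 = 129.35 kPa
q_ult = 288.07 + 445.8 + 129.35 = 863.23 kPa.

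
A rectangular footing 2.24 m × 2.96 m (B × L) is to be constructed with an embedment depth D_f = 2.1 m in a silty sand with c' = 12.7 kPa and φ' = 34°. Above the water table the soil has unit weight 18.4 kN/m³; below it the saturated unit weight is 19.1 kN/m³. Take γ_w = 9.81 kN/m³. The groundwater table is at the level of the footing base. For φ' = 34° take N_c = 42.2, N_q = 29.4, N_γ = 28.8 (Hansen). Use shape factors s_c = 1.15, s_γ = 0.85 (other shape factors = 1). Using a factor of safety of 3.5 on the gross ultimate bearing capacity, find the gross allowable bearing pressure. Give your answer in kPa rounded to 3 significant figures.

Effective surcharge at the founding depth q = γ·D_f = 18.4 × 2.1 = 38.64 kPa.
The water table coincides with the base, so in the self-weight term γ → γ' = 9.29 kN/m³.
q_ult = c·N_c·s_c + q·N_q + 0.5·γ·B·N_γ·s_γ
     = 12.7 × 42.2 × 1.15 + 38.64 × 29.4 + 0.5 × 9.29 × 2.24 × 28.8 × 0.85
     = 616.33 + 1136 + 254.71 = 2007.1 kPa.
q_all = 2007.1 / 3.5 = 573.44 kPa.

q_all ≈ 573 kPa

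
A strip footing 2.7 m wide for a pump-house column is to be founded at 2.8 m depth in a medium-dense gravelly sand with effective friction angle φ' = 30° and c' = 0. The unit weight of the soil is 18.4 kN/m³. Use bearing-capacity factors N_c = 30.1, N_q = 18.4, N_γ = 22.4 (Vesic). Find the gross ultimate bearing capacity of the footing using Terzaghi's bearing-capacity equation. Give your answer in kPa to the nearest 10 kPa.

q = γ·D_f = 18.4 × 2.8 = 51.52 kPa.
q·N_q = 51.52 × 18.4 = 947.97 kPa
0.5·γ·B·N_γ = 0.5 × 18.4 × 2.7 × 22.4 = 556.42 kPa
q_ult = 947.97 + 556.42 = 1504.4 kPa.

q_ult ≈ 1500 kPa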